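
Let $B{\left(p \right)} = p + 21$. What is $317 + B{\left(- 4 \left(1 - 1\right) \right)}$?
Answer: $338$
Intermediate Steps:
$B{\left(p \right)} = 21 + p$
$317 + B{\left(- 4 \left(1 - 1\right) \right)} = 317 + \left(21 - 4 \left(1 - 1\right)\right) = 317 + \left(21 - 0\right) = 317 + \left(21 + 0\right) = 317 + 21 = 338$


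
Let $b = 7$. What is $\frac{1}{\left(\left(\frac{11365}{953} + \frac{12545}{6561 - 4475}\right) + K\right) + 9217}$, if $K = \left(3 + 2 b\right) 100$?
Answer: $\frac{1987958}{21738200261} \approx 9.145 \cdot 10^{-5}$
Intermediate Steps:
$K = 1700$ ($K = \left(3 + 2 \cdot 7\right) 100 = \left(3 + 14\right) 100 = 17 \cdot 100 = 1700$)
$\frac{1}{\left(\left(\frac{11365}{953} + \frac{12545}{6561 - 4475}\right) + K\right) + 9217} = \frac{1}{\left(\left(\frac{11365}{953} + \frac{12545}{6561 - 4475}\right) + 1700\right) + 9217} = \frac{1}{\left(\left(11365 \cdot \frac{1}{953} + \frac{12545}{2086}\right) + 1700\right) + 9217} = \frac{1}{\left(\left(\frac{11365}{953} + 12545 \cdot \frac{1}{2086}\right) + 1700\right) + 9217} = \frac{1}{\left(\left(\frac{11365}{953} + \frac{12545}{2086}\right) + 1700\right) + 9217} = \frac{1}{\left(\frac{35662775}{1987958} + 1700\right) + 9217} = \frac{1}{\frac{3415191375}{1987958} + 9217} = \frac{1}{\frac{21738200261}{1987958}} = \frac{1987958}{21738200261}$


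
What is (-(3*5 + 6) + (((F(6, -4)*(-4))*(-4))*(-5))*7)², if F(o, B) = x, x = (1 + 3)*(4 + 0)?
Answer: 80658361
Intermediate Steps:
x = 16 (x = 4*4 = 16)
F(o, B) = 16
(-(3*5 + 6) + (((F(6, -4)*(-4))*(-4))*(-5))*7)² = (-(3*5 + 6) + (((16*(-4))*(-4))*(-5))*7)² = (-(15 + 6) + (-64*(-4)*(-5))*7)² = (-1*21 + (256*(-5))*7)² = (-21 - 1280*7)² = (-21 - 8960)² = (-8981)² = 80658361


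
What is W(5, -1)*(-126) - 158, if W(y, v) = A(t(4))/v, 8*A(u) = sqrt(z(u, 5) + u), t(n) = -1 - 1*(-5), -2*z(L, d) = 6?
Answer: -569/4 ≈ -142.25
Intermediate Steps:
z(L, d) = -3 (z(L, d) = -1/2*6 = -3)
t(n) = 4 (t(n) = -1 + 5 = 4)
A(u) = sqrt(-3 + u)/8
W(y, v) = 1/(8*v) (W(y, v) = (sqrt(-3 + 4)/8)/v = (sqrt(1)/8)/v = ((1/8)*1)/v = 1/(8*v))
W(5, -1)*(-126) - 158 = ((1/8)/(-1))*(-126) - 158 = ((1/8)*(-1))*(-126) - 158 = -1/8*(-126) - 158 = 63/4 - 158 = -569/4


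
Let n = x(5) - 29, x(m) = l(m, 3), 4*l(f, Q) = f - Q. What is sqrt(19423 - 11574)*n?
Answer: -57*sqrt(7849)/2 ≈ -2524.9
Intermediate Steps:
l(f, Q) = -Q/4 + f/4 (l(f, Q) = (f - Q)/4 = -Q/4 + f/4)
x(m) = -3/4 + m/4 (x(m) = -1/4*3 + m/4 = -3/4 + m/4)
n = -57/2 (n = (-3/4 + (1/4)*5) - 29 = (-3/4 + 5/4) - 29 = 1/2 - 29 = -57/2 ≈ -28.500)
sqrt(19423 - 11574)*n = sqrt(19423 - 11574)*(-57/2) = sqrt(7849)*(-57/2) = -57*sqrt(7849)/2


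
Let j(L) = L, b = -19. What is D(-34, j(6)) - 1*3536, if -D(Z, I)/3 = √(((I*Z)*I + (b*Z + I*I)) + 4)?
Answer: -3536 - 3*I*√538 ≈ -3536.0 - 69.584*I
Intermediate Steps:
D(Z, I) = -3*√(4 + I² - 19*Z + Z*I²) (D(Z, I) = -3*√(((I*Z)*I + (-19*Z + I*I)) + 4) = -3*√((Z*I² + (-19*Z + I²)) + 4) = -3*√((Z*I² + (I² - 19*Z)) + 4) = -3*√((I² - 19*Z + Z*I²) + 4) = -3*√(4 + I² - 19*Z + Z*I²))
D(-34, j(6)) - 1*3536 = -3*√(4 + 6² - 19*(-34) - 34*6²) - 1*3536 = -3*√(4 + 36 + 646 - 34*36) - 3536 = -3*√(4 + 36 + 646 - 1224) - 3536 = -3*I*√538 - 3536 = -3536 - 3*I*√538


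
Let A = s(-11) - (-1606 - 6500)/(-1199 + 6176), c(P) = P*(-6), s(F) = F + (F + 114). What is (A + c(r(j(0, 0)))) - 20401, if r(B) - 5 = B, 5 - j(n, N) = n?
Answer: -4827067/237 ≈ -20367.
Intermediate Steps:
j(n, N) = 5 - n
r(B) = 5 + B
s(F) = 114 + 2*F (s(F) = F + (114 + F) = 114 + 2*F)
c(P) = -6*P
A = 22190/237 (A = (114 + 2*(-11)) - (-1606 - 6500)/(-1199 + 6176) = (114 - 22) - (-8106)/4977 = 92 - (-8106)/4977 = 92 - 1*(-386/237) = 92 + 386/237 = 22190/237 ≈ 93.629)
(A + c(r(j(0, 0)))) - 20401 = (22190/237 - 6*(5 + (5 - 1*0))) - 20401 = (22190/237 - 6*(5 + (5 + 0))) - 20401 = (22190/237 - 6*(5 + 5)) - 20401 = (22190/237 - 6*10) - 20401 = (22190/237 - 60) - 20401 = 7970/237 - 20401 = -4827067/237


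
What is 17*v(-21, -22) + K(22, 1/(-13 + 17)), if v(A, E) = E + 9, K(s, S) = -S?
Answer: -885/4 ≈ -221.25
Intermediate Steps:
v(A, E) = 9 + E
17*v(-21, -22) + K(22, 1/(-13 + 17)) = 17*(9 - 22) - 1/(-13 + 17) = 17*(-13) - 1/4 = -221 - 1*¼ = -221 - ¼ = -885/4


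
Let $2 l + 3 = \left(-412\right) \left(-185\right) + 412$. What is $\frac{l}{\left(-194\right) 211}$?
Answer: $- \frac{76629}{81868} \approx -0.93601$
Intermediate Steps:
$l = \frac{76629}{2}$ ($l = - \frac{3}{2} + \frac{\left(-412\right) \left(-185\right) + 412}{2} = - \frac{3}{2} + \frac{76220 + 412}{2} = - \frac{3}{2} + \frac{1}{2} \cdot 76632 = - \frac{3}{2} + 38316 = \frac{76629}{2} \approx 38315.0$)
$\frac{l}{\left(-194\right) 211} = \frac{76629}{2 \left(\left(-194\right) 211\right)} = \frac{76629}{2 \left(-40934\right)} = \frac{76629}{2} \left(- \frac{1}{40934}\right) = - \frac{76629}{81868}$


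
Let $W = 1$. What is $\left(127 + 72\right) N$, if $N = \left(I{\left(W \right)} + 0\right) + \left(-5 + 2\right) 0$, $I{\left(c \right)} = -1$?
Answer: $-199$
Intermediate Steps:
$N = -1$ ($N = \left(-1 + 0\right) + \left(-5 + 2\right) 0 = -1 - 0 = -1 + 0 = -1$)
$\left(127 + 72\right) N = \left(127 + 72\right) \left(-1\right) = 199 \left(-1\right) = -199$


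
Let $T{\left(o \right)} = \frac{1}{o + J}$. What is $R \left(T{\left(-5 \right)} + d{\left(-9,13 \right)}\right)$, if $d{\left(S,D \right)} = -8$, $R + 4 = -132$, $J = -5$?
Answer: $\frac{5508}{5} \approx 1101.6$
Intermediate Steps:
$R = -136$ ($R = -4 - 132 = -136$)
$T{\left(o \right)} = \frac{1}{-5 + o}$ ($T{\left(o \right)} = \frac{1}{o - 5} = \frac{1}{-5 + o}$)
$R \left(T{\left(-5 \right)} + d{\left(-9,13 \right)}\right) = - 136 \left(\frac{1}{-5 - 5} - 8\right) = - 136 \left(\frac{1}{-10} - 8\right) = - 136 \left(- \frac{1}{10} - 8\right) = \left(-136\right) \left(- \frac{81}{10}\right) = \frac{5508}{5}$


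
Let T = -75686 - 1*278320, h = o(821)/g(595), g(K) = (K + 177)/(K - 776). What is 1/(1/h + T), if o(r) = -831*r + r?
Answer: -61669415/21831342926104 ≈ -2.8248e-6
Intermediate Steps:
o(r) = -830*r
g(K) = (177 + K)/(-776 + K)
h = 61669415/386 (h = (-830*821)/(((177 + 595)/(-776 + 595))) = -681430/(772/(-181)) = -681430/((-1/181*772)) = -681430/(-772/181) = -681430*(-181/772) = 61669415/386 ≈ 1.5977e+5)
T = -354006 (T = -75686 - 278320 = -354006)
1/(1/h + T) = 1/(1/(61669415/386) - 354006) = 1/(386/61669415 - 354006) = 1/(-21831342926104/61669415) = -61669415/21831342926104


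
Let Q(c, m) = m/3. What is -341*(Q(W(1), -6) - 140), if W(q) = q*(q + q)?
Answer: 48422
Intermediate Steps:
W(q) = 2*q**2 (W(q) = q*(2*q) = 2*q**2)
Q(c, m) = m/3 (Q(c, m) = m*(1/3) = m/3)
-341*(Q(W(1), -6) - 140) = -341*((1/3)*(-6) - 140) = -341*(-2 - 140) = -341*(-142) = 48422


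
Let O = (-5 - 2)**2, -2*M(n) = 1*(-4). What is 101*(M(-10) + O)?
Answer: 5151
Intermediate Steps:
M(n) = 2 (M(n) = -(-4)/2 = -1/2*(-4) = 2)
O = 49 (O = (-7)**2 = 49)
101*(M(-10) + O) = 101*(2 + 49) = 101*51 = 5151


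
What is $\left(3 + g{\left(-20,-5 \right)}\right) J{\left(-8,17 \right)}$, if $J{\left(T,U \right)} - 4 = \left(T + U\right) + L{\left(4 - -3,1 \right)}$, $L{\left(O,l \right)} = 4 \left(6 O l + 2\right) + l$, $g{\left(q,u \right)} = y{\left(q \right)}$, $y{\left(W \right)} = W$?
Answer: $-3230$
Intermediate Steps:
$g{\left(q,u \right)} = q$
$L{\left(O,l \right)} = 8 + l + 24 O l$ ($L{\left(O,l \right)} = 4 \left(6 O l + 2\right) + l = 4 \left(2 + 6 O l\right) + l = \left(8 + 24 O l\right) + l = 8 + l + 24 O l$)
$J{\left(T,U \right)} = 181 + T + U$ ($J{\left(T,U \right)} = 4 + \left(\left(T + U\right) + \left(8 + 1 + 24 \left(4 - -3\right) 1\right)\right) = 4 + \left(\left(T + U\right) + \left(8 + 1 + 24 \left(4 + 3\right) 1\right)\right) = 4 + \left(\left(T + U\right) + \left(8 + 1 + 24 \cdot 7 \cdot 1\right)\right) = 4 + \left(\left(T + U\right) + \left(8 + 1 + 168\right)\right) = 4 + \left(\left(T + U\right) + 177\right) = 4 + \left(177 + T + U\right) = 181 + T + U$)
$\left(3 + g{\left(-20,-5 \right)}\right) J{\left(-8,17 \right)} = \left(3 - 20\right) \left(181 - 8 + 17\right) = \left(-17\right) 190 = -3230$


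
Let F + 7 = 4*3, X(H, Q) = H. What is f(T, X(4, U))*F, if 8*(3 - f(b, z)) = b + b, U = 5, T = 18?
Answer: -15/2 ≈ -7.5000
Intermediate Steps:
f(b, z) = 3 - b/4 (f(b, z) = 3 - (b + b)/8 = 3 - b/4)
F = 5 (F = -7 + 4*3 = -7 + 12 = 5)
f(T, X(4, U))*F = (3 - ¼*18)*5 = (3 - 9/2)*5 = -3/2*5 = -15/2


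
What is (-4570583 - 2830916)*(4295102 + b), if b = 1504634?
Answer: -42926740204264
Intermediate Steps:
(-4570583 - 2830916)*(4295102 + b) = (-4570583 - 2830916)*(4295102 + 1504634) = -7401499*5799736 = -42926740204264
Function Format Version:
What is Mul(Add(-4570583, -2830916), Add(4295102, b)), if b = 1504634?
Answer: -42926740204264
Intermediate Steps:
Mul(Add(-4570583, -2830916), Add(4295102, b)) = Mul(Add(-4570583, -2830916), Add(4295102, 1504634)) = Mul(-7401499, 5799736) = -42926740204264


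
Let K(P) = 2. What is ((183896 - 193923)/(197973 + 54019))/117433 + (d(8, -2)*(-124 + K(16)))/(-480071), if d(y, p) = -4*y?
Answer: -115532670868461/14206345781814056 ≈ -0.0081325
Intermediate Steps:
((183896 - 193923)/(197973 + 54019))/117433 + (d(8, -2)*(-124 + K(16)))/(-480071) = ((183896 - 193923)/(197973 + 54019))/117433 + ((-4*8)*(-124 + 2))/(-480071) = -10027/251992*(1/117433) - 32*(-122)*(-1/480071) = -10027*1/251992*(1/117433) + 3904*(-1/480071) = -10027/251992*1/117433 - 3904/480071 = -10027/29592176536 - 3904/480071 = -115532670868461/14206345781814056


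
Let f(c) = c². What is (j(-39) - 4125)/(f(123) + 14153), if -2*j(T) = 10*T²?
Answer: -5865/14641 ≈ -0.40059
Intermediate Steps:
j(T) = -5*T²
(j(-39) - 4125)/(f(123) + 14153) = (-5*(-39)² - 4125)/(123² + 14153) = (-5*1521 - 4125)/(15129 + 14153) = (-7605 - 4125)/29282 = -11730*1/29282 = -5865/14641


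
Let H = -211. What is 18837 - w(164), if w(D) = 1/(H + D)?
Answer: 885340/47 ≈ 18837.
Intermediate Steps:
w(D) = 1/(-211 + D)
18837 - w(164) = 18837 - 1/(-211 + 164) = 18837 - 1/(-47) = 18837 - 1*(-1/47) = 18837 + 1/47 = 885340/47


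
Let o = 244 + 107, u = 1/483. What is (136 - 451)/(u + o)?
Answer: -152145/169534 ≈ -0.89743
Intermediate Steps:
u = 1/483 ≈ 0.0020704
o = 351
(136 - 451)/(u + o) = (136 - 451)/(1/483 + 351) = -315/169534/483 = -315*483/169534 = -152145/169534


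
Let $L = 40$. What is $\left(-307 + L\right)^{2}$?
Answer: $71289$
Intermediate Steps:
$\left(-307 + L\right)^{2} = \left(-307 + 40\right)^{2} = \left(-267\right)^{2} = 71289$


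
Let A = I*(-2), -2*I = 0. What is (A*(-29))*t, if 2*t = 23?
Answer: 0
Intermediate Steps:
I = 0 (I = -½*0 = 0)
t = 23/2 (t = (½)*23 = 23/2 ≈ 11.500)
A = 0 (A = 0*(-2) = 0)
(A*(-29))*t = (0*(-29))*(23/2) = 0*(23/2) = 0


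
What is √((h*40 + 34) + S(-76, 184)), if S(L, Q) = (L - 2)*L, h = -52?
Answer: √3882 ≈ 62.306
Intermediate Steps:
S(L, Q) = L*(-2 + L) (S(L, Q) = (-2 + L)*L = L*(-2 + L))
√((h*40 + 34) + S(-76, 184)) = √((-52*40 + 34) - 76*(-2 - 76)) = √((-2080 + 34) - 76*(-78)) = √(-2046 + 5928) = √3882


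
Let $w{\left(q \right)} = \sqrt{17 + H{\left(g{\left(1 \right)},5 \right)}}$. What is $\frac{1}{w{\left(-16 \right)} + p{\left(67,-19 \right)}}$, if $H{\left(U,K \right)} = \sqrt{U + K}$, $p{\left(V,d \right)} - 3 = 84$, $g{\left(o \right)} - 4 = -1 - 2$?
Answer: $\frac{1}{87 + \sqrt{17 + \sqrt{6}}} \approx 0.01094$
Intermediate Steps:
$g{\left(o \right)} = 1$ ($g{\left(o \right)} = 4 - 3 = 1$)
$p{\left(V,d \right)} = 87$ ($p{\left(V,d \right)} = 3 + 84 = 87$)
$H{\left(U,K \right)} = \sqrt{K + U}$
$w{\left(q \right)} = \sqrt{17 + \sqrt{6}}$ ($w{\left(q \right)} = \sqrt{17 + \sqrt{5 + 1}} = \sqrt{17 + \sqrt{6}}$)
$\frac{1}{w{\left(-16 \right)} + p{\left(67,-19 \right)}} = \frac{1}{\sqrt{17 + \sqrt{6}} + 87} = \frac{1}{87 + \sqrt{17 + \sqrt{6}}}$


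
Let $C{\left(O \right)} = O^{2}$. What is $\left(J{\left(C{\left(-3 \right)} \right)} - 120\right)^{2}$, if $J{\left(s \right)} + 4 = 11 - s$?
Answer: $14884$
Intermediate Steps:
$J{\left(s \right)} = 7 - s$ ($J{\left(s \right)} = -4 - \left(-11 + s\right) = 7 - s$)
$\left(J{\left(C{\left(-3 \right)} \right)} - 120\right)^{2} = \left(\left(7 - \left(-3\right)^{2}\right) - 120\right)^{2} = \left(\left(7 - 9\right) - 120\right)^{2} = \left(-2 - 120\right)^{2} = \left(-122\right)^{2} = 14884$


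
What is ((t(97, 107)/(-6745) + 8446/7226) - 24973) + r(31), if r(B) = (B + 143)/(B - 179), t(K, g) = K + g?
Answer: -45035293497823/1803356690 ≈ -24973.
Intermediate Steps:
r(B) = (143 + B)/(-179 + B)
((t(97, 107)/(-6745) + 8446/7226) - 24973) + r(31) = (((97 + 107)/(-6745) + 8446/7226) - 24973) + (143 + 31)/(-179 + 31) = ((204*(-1/6745) + 8446*(1/7226)) - 24973) + 174/(-148) = ((-204/6745 + 4223/3613) - 24973) - 1/148*174 = (27747083/24369685 - 24973) - 87/74 = -608556396422/24369685 - 87/74 = -45035293497823/1803356690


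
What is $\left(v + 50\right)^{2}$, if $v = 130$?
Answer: $32400$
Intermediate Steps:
$\left(v + 50\right)^{2} = \left(130 + 50\right)^{2} = 180^{2} = 32400$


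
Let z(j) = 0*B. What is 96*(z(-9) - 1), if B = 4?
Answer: -96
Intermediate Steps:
z(j) = 0 (z(j) = 0*4 = 0)
96*(z(-9) - 1) = 96*(0 - 1) = 96*(-1) = -96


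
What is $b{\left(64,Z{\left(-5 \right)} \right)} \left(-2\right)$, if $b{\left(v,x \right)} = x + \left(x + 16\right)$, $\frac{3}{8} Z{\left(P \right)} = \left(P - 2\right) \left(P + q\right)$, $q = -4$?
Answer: $-704$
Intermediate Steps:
$Z{\left(P \right)} = \frac{8 \left(-4 + P\right) \left(-2 + P\right)}{3}$ ($Z{\left(P \right)} = \frac{8 \left(P - 2\right) \left(P - 4\right)}{3} = \frac{8 \left(-2 + P\right) \left(-4 + P\right)}{3} = \frac{8 \left(-4 + P\right) \left(-2 + P\right)}{3}$)
$b{\left(v,x \right)} = 16 + 2 x$ ($b{\left(v,x \right)} = x + \left(16 + x\right) = 16 + 2 x$)
$b{\left(64,Z{\left(-5 \right)} \right)} \left(-2\right) = \left(16 + 2 \left(\frac{64}{3} - -80 + \frac{8 \left(-5\right)^{2}}{3}\right)\right) \left(-2\right) = \left(16 + 2 \left(\frac{64}{3} + 80 + \frac{8}{3} \cdot 25\right)\right) \left(-2\right) = \left(16 + 2 \left(\frac{64}{3} + 80 + \frac{200}{3}\right)\right) \left(-2\right) = \left(16 + 2 \cdot 168\right) \left(-2\right) = \left(16 + 336\right) \left(-2\right) = 352 \left(-2\right) = -704$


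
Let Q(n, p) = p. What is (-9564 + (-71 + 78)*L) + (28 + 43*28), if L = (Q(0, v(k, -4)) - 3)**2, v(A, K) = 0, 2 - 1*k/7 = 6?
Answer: -8269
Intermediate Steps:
k = -28 (k = 14 - 7*6 = 14 - 42 = -28)
L = 9 (L = (0 - 3)**2 = (-3)**2 = 9)
(-9564 + (-71 + 78)*L) + (28 + 43*28) = (-9564 + (-71 + 78)*9) + (28 + 43*28) = (-9564 + 7*9) + (28 + 1204) = (-9564 + 63) + 1232 = -9501 + 1232 = -8269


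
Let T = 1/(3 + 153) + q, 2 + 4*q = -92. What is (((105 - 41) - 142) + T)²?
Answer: 250683889/24336 ≈ 10301.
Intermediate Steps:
q = -47/2 (q = -½ + (¼)*(-92) = -½ - 23 = -47/2 ≈ -23.500)
T = -3665/156 (T = 1/(3 + 153) - 47/2 = 1/156 - 47/2 = -3665/156 ≈ -23.494)
(((105 - 41) - 142) + T)² = (((105 - 41) - 142) - 3665/156)² = ((64 - 142) - 3665/156)² = (-78 - 3665/156)² = (-15833/156)² = 250683889/24336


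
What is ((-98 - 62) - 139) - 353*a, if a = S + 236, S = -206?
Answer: -10889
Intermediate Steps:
a = 30 (a = -206 + 236 = 30)
((-98 - 62) - 139) - 353*a = ((-98 - 62) - 139) - 353*30 = (-160 - 139) - 10590 = -299 - 10590 = -10889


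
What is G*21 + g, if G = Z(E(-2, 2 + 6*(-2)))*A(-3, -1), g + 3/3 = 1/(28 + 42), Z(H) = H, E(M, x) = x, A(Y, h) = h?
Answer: 14631/70 ≈ 209.01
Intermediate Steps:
g = -69/70 (g = -1 + 1/(28 + 42) = -1 + 1/70 = -69/70 ≈ -0.98571)
G = 10 (G = (2 + 6*(-2))*(-1) = (2 - 12)*(-1) = -10*(-1) = 10)
G*21 + g = 10*21 - 69/70 = 210 - 69/70 = 14631/70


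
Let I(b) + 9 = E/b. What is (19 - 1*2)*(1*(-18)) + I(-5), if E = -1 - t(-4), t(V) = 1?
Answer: -1573/5 ≈ -314.60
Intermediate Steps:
E = -2 (E = -1 - 1*1 = -1 - 1 = -2)
I(b) = -9 - 2/b
(19 - 1*2)*(1*(-18)) + I(-5) = (19 - 1*2)*(1*(-18)) + (-9 - 2/(-5)) = (19 - 2)*(-18) + (-9 - 2*(-1/5)) = 17*(-18) + (-9 + 2/5) = -306 - 43/5 = -1573/5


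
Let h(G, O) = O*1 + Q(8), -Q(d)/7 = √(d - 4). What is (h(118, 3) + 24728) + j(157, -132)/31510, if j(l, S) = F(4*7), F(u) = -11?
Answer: 778832659/31510 ≈ 24717.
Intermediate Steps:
j(l, S) = -11
Q(d) = -7*√(-4 + d) (Q(d) = -7*√(d - 4) = -7*√(-4 + d))
h(G, O) = -14 + O (h(G, O) = O*1 - 7*√(-4 + 8) = O - 7*√4 = O - 7*2 = O - 14 = -14 + O)
(h(118, 3) + 24728) + j(157, -132)/31510 = ((-14 + 3) + 24728) - 11/31510 = (-11 + 24728) - 11*1/31510 = 24717 - 11/31510 = 778832659/31510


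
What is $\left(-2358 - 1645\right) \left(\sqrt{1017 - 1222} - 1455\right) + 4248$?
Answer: $5828613 - 4003 i \sqrt{205} \approx 5.8286 \cdot 10^{6} - 57314.0 i$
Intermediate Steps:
$\left(-2358 - 1645\right) \left(\sqrt{1017 - 1222} - 1455\right) + 4248 = - 4003 \left(\sqrt{-205} - 1455\right) + 4248 = - 4003 \left(i \sqrt{205} - 1455\right) + 4248 = - 4003 \left(-1455 + i \sqrt{205}\right) + 4248 = \left(5824365 - 4003 i \sqrt{205}\right) + 4248 = 5828613 - 4003 i \sqrt{205}$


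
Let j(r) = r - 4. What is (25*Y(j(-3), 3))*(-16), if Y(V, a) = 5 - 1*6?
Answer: 400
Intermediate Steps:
j(r) = -4 + r
Y(V, a) = -1 (Y(V, a) = 5 - 6 = -1)
(25*Y(j(-3), 3))*(-16) = (25*(-1))*(-16) = -25*(-16) = 400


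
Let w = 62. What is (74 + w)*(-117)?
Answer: -15912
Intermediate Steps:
(74 + w)*(-117) = (74 + 62)*(-117) = 136*(-117) = -15912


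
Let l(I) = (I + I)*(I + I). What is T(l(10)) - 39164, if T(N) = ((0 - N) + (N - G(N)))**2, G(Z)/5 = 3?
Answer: -38939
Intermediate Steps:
G(Z) = 15 (G(Z) = 5*3 = 15)
l(I) = 4*I**2 (l(I) = (2*I)*(2*I) = 4*I**2)
T(N) = 225 (T(N) = ((0 - N) + (N - 1*15))**2 = (-N + (N - 15))**2 = (-N + (-15 + N))**2 = (-15)**2 = 225)
T(l(10)) - 39164 = 225 - 39164 = -38939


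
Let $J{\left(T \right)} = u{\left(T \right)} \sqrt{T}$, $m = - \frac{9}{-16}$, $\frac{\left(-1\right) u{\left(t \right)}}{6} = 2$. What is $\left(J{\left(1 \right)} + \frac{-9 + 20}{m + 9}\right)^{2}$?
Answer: $\frac{2755600}{23409} \approx 117.72$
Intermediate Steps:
$u{\left(t \right)} = -12$ ($u{\left(t \right)} = \left(-6\right) 2 = -12$)
$m = \frac{9}{16}$ ($m = \left(-9\right) \left(- \frac{1}{16}\right) = \frac{9}{16} \approx 0.5625$)
$J{\left(T \right)} = - 12 \sqrt{T}$
$\left(J{\left(1 \right)} + \frac{-9 + 20}{m + 9}\right)^{2} = \left(- 12 \sqrt{1} + \frac{-9 + 20}{\frac{9}{16} + 9}\right)^{2} = \left(\left(-12\right) 1 + \frac{11}{\frac{153}{16}}\right)^{2} = \left(-12 + 11 \cdot \frac{16}{153}\right)^{2} = \left(-12 + \frac{176}{153}\right)^{2} = \left(- \frac{1660}{153}\right)^{2} = \frac{2755600}{23409}$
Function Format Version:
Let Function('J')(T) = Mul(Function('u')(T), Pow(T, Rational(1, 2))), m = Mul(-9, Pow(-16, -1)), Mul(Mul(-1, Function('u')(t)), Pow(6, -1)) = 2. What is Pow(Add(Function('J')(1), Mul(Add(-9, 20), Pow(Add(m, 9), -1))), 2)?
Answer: Rational(2755600, 23409) ≈ 117.72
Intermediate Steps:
Function('u')(t) = -12 (Function('u')(t) = Mul(-6, 2) = -12)
m = Rational(9, 16) (m = Mul(-9, Rational(-1, 16)) = Rational(9, 16) ≈ 0.56250)
Function('J')(T) = Mul(-12, Pow(T, Rational(1, 2)))
Pow(Add(Function('J')(1), Mul(Add(-9, 20), Pow(Add(m, 9), -1))), 2) = Pow(Add(Mul(-12, Pow(1, Rational(1, 2))), Mul(Add(-9, 20), Pow(Add(Rational(9, 16), 9), -1))), 2) = Pow(Add(Mul(-12, 1), Mul(11, Pow(Rational(153, 16), -1))), 2) = Pow(Add(-12, Mul(11, Rational(16, 153))), 2) = Pow(Add(-12, Rational(176, 153)), 2) = Pow(Rational(-1660, 153), 2) = Rational(2755600, 23409)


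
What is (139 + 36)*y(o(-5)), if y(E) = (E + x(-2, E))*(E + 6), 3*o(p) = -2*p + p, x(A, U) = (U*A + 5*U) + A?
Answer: 56350/9 ≈ 6261.1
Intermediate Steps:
x(A, U) = A + 5*U + A*U (x(A, U) = (A*U + 5*U) + A = (5*U + A*U) + A = A + 5*U + A*U)
o(p) = -p/3 (o(p) = (-2*p + p)/3 = (-p)/3 = -p/3)
y(E) = (-2 + 4*E)*(6 + E) (y(E) = (E + (-2 + 5*E - 2*E))*(E + 6) = (E + (-2 + 3*E))*(6 + E) = (-2 + 4*E)*(6 + E))
(139 + 36)*y(o(-5)) = (139 + 36)*(-12 + 4*(-⅓*(-5))² + 22*(-⅓*(-5))) = 175*(-12 + 4*(5/3)² + 22*(5/3)) = 175*(-12 + 4*(25/9) + 110/3) = 175*(-12 + 100/9 + 110/3) = 175*(322/9) = 56350/9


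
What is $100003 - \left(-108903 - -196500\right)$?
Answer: $12406$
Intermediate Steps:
$100003 - \left(-108903 - -196500\right) = 100003 - \left(-108903 + 196500\right) = 100003 - 87597 = 12406$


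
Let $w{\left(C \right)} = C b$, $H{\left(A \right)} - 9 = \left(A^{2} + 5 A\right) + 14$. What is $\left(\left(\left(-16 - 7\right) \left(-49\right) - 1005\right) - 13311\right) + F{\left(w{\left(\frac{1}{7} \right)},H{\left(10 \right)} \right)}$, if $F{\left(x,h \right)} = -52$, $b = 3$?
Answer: $-13241$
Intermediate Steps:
$H{\left(A \right)} = 23 + A^{2} + 5 A$ ($H{\left(A \right)} = 9 + \left(\left(A^{2} + 5 A\right) + 14\right) = 9 + \left(14 + A^{2} + 5 A\right) = 23 + A^{2} + 5 A$)
$w{\left(C \right)} = 3 C$ ($w{\left(C \right)} = C 3 = 3 C$)
$\left(\left(\left(-16 - 7\right) \left(-49\right) - 1005\right) - 13311\right) + F{\left(w{\left(\frac{1}{7} \right)},H{\left(10 \right)} \right)} = \left(\left(\left(-16 - 7\right) \left(-49\right) - 1005\right) - 13311\right) - 52 = \left(\left(\left(-23\right) \left(-49\right) - 1005\right) - 13311\right) - 52 = \left(\left(1127 - 1005\right) - 13311\right) - 52 = \left(122 - 13311\right) - 52 = -13189 - 52 = -13241$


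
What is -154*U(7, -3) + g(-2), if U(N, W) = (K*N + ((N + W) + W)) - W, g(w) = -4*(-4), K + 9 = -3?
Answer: 12336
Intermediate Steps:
K = -12 (K = -9 - 3 = -12)
g(w) = 16
U(N, W) = W - 11*N (U(N, W) = (-12*N + ((N + W) + W)) - W = (-12*N + (N + 2*W)) - W = (-11*N + 2*W) - W = W - 11*N)
-154*U(7, -3) + g(-2) = -154*(-3 - 11*7) + 16 = -154*(-3 - 77) + 16 = -154*(-80) + 16 = 12320 + 16 = 12336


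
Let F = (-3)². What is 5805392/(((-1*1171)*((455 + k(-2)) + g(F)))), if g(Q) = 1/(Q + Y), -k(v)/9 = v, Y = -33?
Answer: -139329408/13292021 ≈ -10.482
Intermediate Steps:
k(v) = -9*v
F = 9
g(Q) = 1/(-33 + Q) (g(Q) = 1/(Q - 33) = 1/(-33 + Q))
5805392/(((-1*1171)*((455 + k(-2)) + g(F)))) = 5805392/(((-1*1171)*((455 - 9*(-2)) + 1/(-33 + 9)))) = 5805392/((-1171*((455 + 18) + 1/(-24)))) = 5805392/((-1171*(473 - 1/24))) = 5805392/((-1171*11351/24)) = 5805392/(-13292021/24) = 5805392*(-24/13292021) = -139329408/13292021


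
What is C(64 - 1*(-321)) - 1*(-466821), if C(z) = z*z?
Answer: 615046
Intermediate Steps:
C(z) = z**2
C(64 - 1*(-321)) - 1*(-466821) = (64 - 1*(-321))**2 - 1*(-466821) = (64 + 321)**2 + 466821 = 385**2 + 466821 = 148225 + 466821 = 615046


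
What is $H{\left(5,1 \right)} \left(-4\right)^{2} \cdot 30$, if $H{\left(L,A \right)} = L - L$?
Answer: $0$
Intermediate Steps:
$H{\left(L,A \right)} = 0$
$H{\left(5,1 \right)} \left(-4\right)^{2} \cdot 30 = 0 \left(-4\right)^{2} \cdot 30 = 0 \cdot 16 \cdot 30 = 0 \cdot 30 = 0$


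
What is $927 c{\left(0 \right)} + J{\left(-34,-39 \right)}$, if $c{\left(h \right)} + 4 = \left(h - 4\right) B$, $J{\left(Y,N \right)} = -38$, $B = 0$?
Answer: $-3746$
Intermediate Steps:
$c{\left(h \right)} = -4$ ($c{\left(h \right)} = -4 + \left(h - 4\right) 0 = -4 + \left(-4 + h\right) 0 = -4 + 0 = -4$)
$927 c{\left(0 \right)} + J{\left(-34,-39 \right)} = 927 \left(-4\right) - 38 = -3708 - 38 = -3746$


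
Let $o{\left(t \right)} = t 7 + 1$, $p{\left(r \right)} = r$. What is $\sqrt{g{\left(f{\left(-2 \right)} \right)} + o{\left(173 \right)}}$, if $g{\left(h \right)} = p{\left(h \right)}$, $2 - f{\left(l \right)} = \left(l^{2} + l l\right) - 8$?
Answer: $\sqrt{1214} \approx 34.843$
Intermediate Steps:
$f{\left(l \right)} = 10 - 2 l^{2}$ ($f{\left(l \right)} = 2 - \left(\left(l^{2} + l l\right) - 8\right) = 2 - \left(\left(l^{2} + l^{2}\right) - 8\right) = 2 - \left(2 l^{2} - 8\right) = 2 - \left(-8 + 2 l^{2}\right) = 10 - 2 l^{2}$)
$o{\left(t \right)} = 1 + 7 t$ ($o{\left(t \right)} = 7 t + 1 = 1 + 7 t$)
$g{\left(h \right)} = h$
$\sqrt{g{\left(f{\left(-2 \right)} \right)} + o{\left(173 \right)}} = \sqrt{\left(10 - 2 \left(-2\right)^{2}\right) + \left(1 + 7 \cdot 173\right)} = \sqrt{\left(10 - 8\right) + \left(1 + 1211\right)} = \sqrt{\left(10 - 8\right) + 1212} = \sqrt{2 + 1212} = \sqrt{1214}$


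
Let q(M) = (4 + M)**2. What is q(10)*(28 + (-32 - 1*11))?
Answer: -2940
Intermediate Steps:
q(10)*(28 + (-32 - 1*11)) = (4 + 10)**2*(28 + (-32 - 1*11)) = 14**2*(28 + (-32 - 11)) = 196*(28 - 43) = 196*(-15) = -2940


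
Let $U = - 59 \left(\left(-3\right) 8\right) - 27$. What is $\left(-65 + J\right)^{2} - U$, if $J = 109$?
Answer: $547$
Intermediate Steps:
$U = 1389$ ($U = \left(-59\right) \left(-24\right) - 27 = 1416 - 27 = 1389$)
$\left(-65 + J\right)^{2} - U = \left(-65 + 109\right)^{2} - 1389 = 44^{2} - 1389 = 1936 - 1389 = 547$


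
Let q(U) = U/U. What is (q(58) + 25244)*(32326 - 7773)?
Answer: 619840485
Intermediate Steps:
q(U) = 1
(q(58) + 25244)*(32326 - 7773) = (1 + 25244)*(32326 - 7773) = 25245*24553 = 619840485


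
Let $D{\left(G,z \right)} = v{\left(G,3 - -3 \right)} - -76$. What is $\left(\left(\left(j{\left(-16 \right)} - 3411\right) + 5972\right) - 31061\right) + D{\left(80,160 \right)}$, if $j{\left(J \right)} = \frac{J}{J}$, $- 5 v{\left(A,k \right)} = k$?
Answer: $- \frac{142121}{5} \approx -28424.0$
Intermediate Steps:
$v{\left(A,k \right)} = - \frac{k}{5}$
$j{\left(J \right)} = 1$
$D{\left(G,z \right)} = \frac{374}{5}$ ($D{\left(G,z \right)} = - \frac{3 - -3}{5} - -76 = - \frac{3 + 3}{5} + 76 = \left(- \frac{1}{5}\right) 6 + 76 = - \frac{6}{5} + 76 = \frac{374}{5}$)
$\left(\left(\left(j{\left(-16 \right)} - 3411\right) + 5972\right) - 31061\right) + D{\left(80,160 \right)} = \left(\left(\left(1 - 3411\right) + 5972\right) - 31061\right) + \frac{374}{5} = \left(\left(-3410 + 5972\right) - 31061\right) + \frac{374}{5} = \left(2562 - 31061\right) + \frac{374}{5} = -28499 + \frac{374}{5} = - \frac{142121}{5}$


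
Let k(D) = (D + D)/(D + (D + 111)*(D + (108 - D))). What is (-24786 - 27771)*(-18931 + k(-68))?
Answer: 569116049793/572 ≈ 9.9496e+8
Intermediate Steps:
k(D) = 2*D/(11988 + 109*D) (k(D) = (2*D)/(D + (111 + D)*108) = (2*D)/(D + (11988 + 108*D)) = (2*D)/(11988 + 109*D) = 2*D/(11988 + 109*D))
(-24786 - 27771)*(-18931 + k(-68)) = (-24786 - 27771)*(-18931 + 2*(-68)/(11988 + 109*(-68))) = -52557*(-18931 + 2*(-68)/(11988 - 7412)) = -52557*(-18931 + 2*(-68)/4576) = -52557*(-18931 + 2*(-68)*(1/4576)) = -52557*(-18931 - 17/572) = -52557*(-10828549/572) = 569116049793/572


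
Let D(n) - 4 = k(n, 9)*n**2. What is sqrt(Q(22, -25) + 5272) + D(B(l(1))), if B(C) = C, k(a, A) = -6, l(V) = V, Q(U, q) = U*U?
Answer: -2 + 2*sqrt(1439) ≈ 73.868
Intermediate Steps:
Q(U, q) = U**2
D(n) = 4 - 6*n**2
sqrt(Q(22, -25) + 5272) + D(B(l(1))) = sqrt(22**2 + 5272) + (4 - 6*1**2) = sqrt(484 + 5272) + (4 - 6*1) = sqrt(5756) + (4 - 6) = 2*sqrt(1439) - 2 = -2 + 2*sqrt(1439)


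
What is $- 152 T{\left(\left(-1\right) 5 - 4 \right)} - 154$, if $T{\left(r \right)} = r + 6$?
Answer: $302$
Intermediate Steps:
$T{\left(r \right)} = 6 + r$
$- 152 T{\left(\left(-1\right) 5 - 4 \right)} - 154 = - 152 \left(6 - 9\right) - 154 = \left(-152\right) \left(-3\right) - 154 = 456 - 154 = 302$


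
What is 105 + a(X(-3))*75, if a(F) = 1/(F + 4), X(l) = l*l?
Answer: 1440/13 ≈ 110.77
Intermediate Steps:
X(l) = l²
a(F) = 1/(4 + F)
105 + a(X(-3))*75 = 105 + 75/(4 + (-3)²) = 105 + 75/(4 + 9) = 105 + 75/13 = 1440/13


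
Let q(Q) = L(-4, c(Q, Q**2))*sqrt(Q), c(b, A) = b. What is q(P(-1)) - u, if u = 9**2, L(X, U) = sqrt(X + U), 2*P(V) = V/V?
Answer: -81 + I*sqrt(7)/2 ≈ -81.0 + 1.3229*I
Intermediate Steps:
P(V) = 1/2 (P(V) = (V/V)/2 = (1/2)*1 = 1/2)
L(X, U) = sqrt(U + X)
q(Q) = sqrt(Q)*sqrt(-4 + Q) (q(Q) = sqrt(Q - 4)*sqrt(Q) = sqrt(-4 + Q)*sqrt(Q) = sqrt(Q)*sqrt(-4 + Q))
u = 81
q(P(-1)) - u = sqrt(1/2)*sqrt(-4 + 1/2) - 1*81 = (sqrt(2)/2)*sqrt(-7/2) - 81 = (sqrt(2)/2)*(I*sqrt(14)/2) - 81 = I*sqrt(7)/2 - 81 = -81 + I*sqrt(7)/2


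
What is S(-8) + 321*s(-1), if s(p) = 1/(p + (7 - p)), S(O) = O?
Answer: 265/7 ≈ 37.857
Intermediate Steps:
s(p) = ⅐ (s(p) = 1/7 = ⅐)
S(-8) + 321*s(-1) = -8 + 321*(⅐) = -8 + 321/7 = 265/7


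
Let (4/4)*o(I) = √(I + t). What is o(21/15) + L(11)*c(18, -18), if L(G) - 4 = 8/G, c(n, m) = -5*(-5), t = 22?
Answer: 1300/11 + 3*√65/5 ≈ 123.02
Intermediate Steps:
o(I) = √(22 + I) (o(I) = √(I + 22) = √(22 + I))
c(n, m) = 25
L(G) = 4 + 8/G
o(21/15) + L(11)*c(18, -18) = √(22 + 21/15) + (4 + 8/11)*25 = √(22 + 21*(1/15)) + (4 + 8*(1/11))*25 = √(22 + 7/5) + (4 + 8/11)*25 = √(117/5) + (52/11)*25 = 3*√65/5 + 1300/11 = 1300/11 + 3*√65/5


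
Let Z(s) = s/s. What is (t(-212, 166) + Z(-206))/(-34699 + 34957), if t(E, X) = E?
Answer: -211/258 ≈ -0.81783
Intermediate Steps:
Z(s) = 1
(t(-212, 166) + Z(-206))/(-34699 + 34957) = (-212 + 1)/(-34699 + 34957) = -211/258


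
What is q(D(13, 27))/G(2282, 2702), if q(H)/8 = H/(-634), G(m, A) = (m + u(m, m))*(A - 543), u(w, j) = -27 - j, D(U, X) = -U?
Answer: -52/18478881 ≈ -2.8140e-6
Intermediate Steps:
G(m, A) = 14661 - 27*A (G(m, A) = (m + (-27 - m))*(A - 543) = -27*(-543 + A) = 14661 - 27*A)
q(H) = -4*H/317 (q(H) = 8*(H/(-634)) = 8*(H*(-1/634)) = 8*(-H/634) = -4*H/317)
q(D(13, 27))/G(2282, 2702) = (-(-4)*13/317)/(14661 - 27*2702) = (-4/317*(-13))/(14661 - 72954) = (52/317)/(-58293) = (52/317)*(-1/58293) = -52/18478881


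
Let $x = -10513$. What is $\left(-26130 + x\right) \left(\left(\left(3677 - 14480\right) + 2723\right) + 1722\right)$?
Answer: $232976194$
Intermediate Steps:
$\left(-26130 + x\right) \left(\left(\left(3677 - 14480\right) + 2723\right) + 1722\right) = \left(-26130 - 10513\right) \left(\left(\left(3677 - 14480\right) + 2723\right) + 1722\right) = - 36643 \left(\left(-10803 + 2723\right) + 1722\right) = - 36643 \left(-8080 + 1722\right) = \left(-36643\right) \left(-6358\right) = 232976194$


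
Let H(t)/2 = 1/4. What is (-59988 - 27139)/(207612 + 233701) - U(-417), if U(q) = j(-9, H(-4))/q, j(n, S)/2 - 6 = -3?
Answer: -11228027/61342507 ≈ -0.18304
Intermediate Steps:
H(t) = 1/2 (H(t) = 2*(1/4) = 1/2)
j(n, S) = 6 (j(n, S) = 12 + 2*(-3) = 12 - 6 = 6)
U(q) = 6/q
(-59988 - 27139)/(207612 + 233701) - U(-417) = (-59988 - 27139)/(207612 + 233701) - 6/(-417) = -87127/441313 - 6*(-1)/417 = -87127*1/441313 - 1*(-2/139) = -87127/441313 + 2/139 = -11228027/61342507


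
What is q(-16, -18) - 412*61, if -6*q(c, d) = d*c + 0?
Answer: -25180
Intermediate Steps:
q(c, d) = -c*d/6 (q(c, d) = -(d*c + 0)/6 = -(c*d + 0)/6 = -c*d/6)
q(-16, -18) - 412*61 = -⅙*(-16)*(-18) - 412*61 = -48 - 25132 = -25180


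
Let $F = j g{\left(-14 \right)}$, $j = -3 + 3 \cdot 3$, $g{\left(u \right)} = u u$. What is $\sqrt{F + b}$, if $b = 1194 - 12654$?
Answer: $2 i \sqrt{2571} \approx 101.41 i$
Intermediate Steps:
$g{\left(u \right)} = u^{2}$
$j = 6$ ($j = -3 + 9 = 6$)
$b = -11460$ ($b = 1194 - 12654 = -11460$)
$F = 1176$ ($F = 6 \left(-14\right)^{2} = 6 \cdot 196 = 1176$)
$\sqrt{F + b} = \sqrt{1176 - 11460} = \sqrt{-10284} = 2 i \sqrt{2571}$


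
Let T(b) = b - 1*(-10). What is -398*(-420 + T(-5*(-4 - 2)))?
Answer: 151240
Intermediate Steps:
T(b) = 10 + b (T(b) = b + 10 = 10 + b)
-398*(-420 + T(-5*(-4 - 2))) = -398*(-420 + (10 - 5*(-4 - 2))) = -398*(-420 + (10 - 5*(-6))) = -398*(-420 + (10 + 30)) = -398*(-420 + 40) = -398*(-380) = 151240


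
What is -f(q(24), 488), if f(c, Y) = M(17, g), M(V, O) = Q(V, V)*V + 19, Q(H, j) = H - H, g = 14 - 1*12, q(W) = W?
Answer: -19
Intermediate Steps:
g = 2 (g = 14 - 12 = 2)
Q(H, j) = 0
M(V, O) = 19 (M(V, O) = 0*V + 19 = 0 + 19 = 19)
f(c, Y) = 19
-f(q(24), 488) = -1*19 = -19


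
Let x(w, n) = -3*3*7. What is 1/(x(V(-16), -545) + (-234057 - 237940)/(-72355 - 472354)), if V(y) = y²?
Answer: -544709/33844670 ≈ -0.016094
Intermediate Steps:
x(w, n) = -63 (x(w, n) = -9*7 = -63)
1/(x(V(-16), -545) + (-234057 - 237940)/(-72355 - 472354)) = 1/(-63 + (-234057 - 237940)/(-72355 - 472354)) = 1/(-63 - 471997/(-544709)) = 1/(-63 - 471997*(-1/544709)) = 1/(-63 + 471997/544709) = 1/(-33844670/544709) = -544709/33844670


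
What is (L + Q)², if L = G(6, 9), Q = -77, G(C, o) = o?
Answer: 4624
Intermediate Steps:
L = 9
(L + Q)² = (9 - 77)² = (-68)² = 4624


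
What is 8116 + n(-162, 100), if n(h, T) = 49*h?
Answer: 178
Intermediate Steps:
8116 + n(-162, 100) = 8116 + 49*(-162) = 8116 - 7938 = 178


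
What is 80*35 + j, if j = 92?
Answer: 2892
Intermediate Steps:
80*35 + j = 80*35 + 92 = 2800 + 92 = 2892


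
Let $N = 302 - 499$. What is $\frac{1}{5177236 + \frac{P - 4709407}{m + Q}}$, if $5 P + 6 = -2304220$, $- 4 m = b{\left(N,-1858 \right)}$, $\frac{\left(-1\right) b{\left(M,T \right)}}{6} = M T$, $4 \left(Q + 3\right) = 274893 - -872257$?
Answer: $\frac{8358235}{43272503435938} \approx 1.9315 \cdot 10^{-7}$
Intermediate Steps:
$Q = \frac{573569}{2}$ ($Q = -3 + \frac{274893 - -872257}{4} = -3 + \frac{274893 + 872257}{4} = -3 + \frac{1}{4} \cdot 1147150 = -3 + \frac{573575}{2} = \frac{573569}{2} \approx 2.8678 \cdot 10^{5}$)
$N = -197$ ($N = 302 - 499 = -197$)
$b{\left(M,T \right)} = - 6 M T$
$m = 549039$ ($m = - \frac{\left(-6\right) \left(-197\right) \left(-1858\right)}{4} = \left(- \frac{1}{4}\right) \left(-2196156\right) = 549039$)
$P = - \frac{2304226}{5}$ ($P = - \frac{6}{5} + \frac{1}{5} \left(-2304220\right) = - \frac{6}{5} - 460844 = - \frac{2304226}{5} \approx -4.6085 \cdot 10^{5}$)
$\frac{1}{5177236 + \frac{P - 4709407}{m + Q}} = \frac{1}{5177236 + \frac{- \frac{2304226}{5} - 4709407}{549039 + \frac{573569}{2}}} = \frac{1}{5177236 - \frac{25851261}{5 \cdot \frac{1671647}{2}}} = \frac{1}{5177236 - \frac{51702522}{8358235}} = \frac{1}{\frac{43272503435938}{8358235}} = \frac{8358235}{43272503435938}$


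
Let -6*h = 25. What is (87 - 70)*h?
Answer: -425/6 ≈ -70.833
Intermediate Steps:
h = -25/6 (h = -1/6*25 = -25/6 ≈ -4.1667)
(87 - 70)*h = (87 - 70)*(-25/6) = 17*(-25/6) = -425/6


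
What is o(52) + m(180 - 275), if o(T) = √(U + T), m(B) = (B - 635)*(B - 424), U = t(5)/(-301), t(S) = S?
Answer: 378870 + √4709747/301 ≈ 3.7888e+5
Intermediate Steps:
U = -5/301 (U = 5/(-301) = 5*(-1/301) = -5/301 ≈ -0.016611)
m(B) = (-635 + B)*(-424 + B)
o(T) = √(-5/301 + T)
o(52) + m(180 - 275) = √(-1505 + 90601*52)/301 + (269240 + (180 - 275)² - 1059*(180 - 275)) = √(-1505 + 4711252)/301 + (269240 + (-95)² - 1059*(-95)) = √4709747/301 + (269240 + 9025 + 100605) = √4709747/301 + 378870 = 378870 + √4709747/301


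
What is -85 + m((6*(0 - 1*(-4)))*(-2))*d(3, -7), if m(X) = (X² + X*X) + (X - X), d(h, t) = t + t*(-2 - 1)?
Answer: 64427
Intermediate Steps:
d(h, t) = -2*t (d(h, t) = t + t*(-3) = t - 3*t = -2*t)
m(X) = 2*X² (m(X) = (X² + X²) + 0 = 2*X² + 0 = 2*X²)
-85 + m((6*(0 - 1*(-4)))*(-2))*d(3, -7) = -85 + (2*((6*(0 - 1*(-4)))*(-2))²)*(-2*(-7)) = -85 + (2*((6*(0 + 4))*(-2))²)*14 = -85 + (2*((6*4)*(-2))²)*14 = -85 + (2*(24*(-2))²)*14 = -85 + (2*(-48)²)*14 = -85 + (2*2304)*14 = -85 + 4608*14 = -85 + 64512 = 64427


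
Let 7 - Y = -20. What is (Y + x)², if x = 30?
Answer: 3249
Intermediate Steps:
Y = 27 (Y = 7 - 1*(-20) = 7 + 20 = 27)
(Y + x)² = (27 + 30)² = 57² = 3249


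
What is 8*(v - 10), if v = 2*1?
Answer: -64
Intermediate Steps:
v = 2
8*(v - 10) = 8*(2 - 10) = 8*(-8) = -64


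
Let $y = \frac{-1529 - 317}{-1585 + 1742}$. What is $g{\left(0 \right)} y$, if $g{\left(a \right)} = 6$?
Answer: $- \frac{11076}{157} \approx -70.548$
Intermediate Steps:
$y = - \frac{1846}{157} \approx -11.758$
$g{\left(0 \right)} y = 6 \left(- \frac{1846}{157}\right) = - \frac{11076}{157}$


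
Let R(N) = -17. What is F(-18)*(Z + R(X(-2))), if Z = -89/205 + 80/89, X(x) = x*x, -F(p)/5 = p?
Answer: -5430348/3649 ≈ -1488.2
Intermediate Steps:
F(p) = -5*p
X(x) = x²
Z = 8479/18245 (Z = -89*1/205 + 80*(1/89) = -89/205 + 80/89 = 8479/18245 ≈ 0.46473)
F(-18)*(Z + R(X(-2))) = (-5*(-18))*(8479/18245 - 17) = 90*(-301686/18245) = -5430348/3649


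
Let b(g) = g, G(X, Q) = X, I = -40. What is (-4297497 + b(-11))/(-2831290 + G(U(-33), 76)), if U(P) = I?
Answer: 2148754/1415665 ≈ 1.5178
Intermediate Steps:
U(P) = -40
(-4297497 + b(-11))/(-2831290 + G(U(-33), 76)) = (-4297497 - 11)/(-2831290 - 40) = -4297508/(-2831330) = -4297508*(-1/2831330) = 2148754/1415665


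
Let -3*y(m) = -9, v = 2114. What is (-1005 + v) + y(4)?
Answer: 1112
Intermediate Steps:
y(m) = 3 (y(m) = -⅓*(-9) = 3)
(-1005 + v) + y(4) = (-1005 + 2114) + 3 = 1109 + 3 = 1112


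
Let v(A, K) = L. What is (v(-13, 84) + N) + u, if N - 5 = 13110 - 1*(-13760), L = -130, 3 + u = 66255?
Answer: 92997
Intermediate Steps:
u = 66252 (u = -3 + 66255 = 66252)
v(A, K) = -130
N = 26875 (N = 5 + (13110 - 1*(-13760)) = 5 + (13110 + 13760) = 5 + 26870 = 26875)
(v(-13, 84) + N) + u = (-130 + 26875) + 66252 = 26745 + 66252 = 92997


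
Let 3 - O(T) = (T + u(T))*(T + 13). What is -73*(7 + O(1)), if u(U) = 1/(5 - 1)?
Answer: 1095/2 ≈ 547.50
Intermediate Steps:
u(U) = ¼ (u(U) = 1/4 = ¼)
O(T) = 3 - (13 + T)*(¼ + T) (O(T) = 3 - (T + ¼)*(T + 13) = 3 - (¼ + T)*(13 + T) = 3 - (13 + T)*(¼ + T))
-73*(7 + O(1)) = -73*(7 + (-¼ - 1*1² - 53/4*1)) = -73*(7 + (-¼ - 1*1 - 53/4)) = -73*(7 + (-¼ - 1 - 53/4)) = -73*(7 - 29/2) = -73*(-15/2) = 1095/2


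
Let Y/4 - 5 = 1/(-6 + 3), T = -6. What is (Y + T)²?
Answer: 1444/9 ≈ 160.44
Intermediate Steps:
Y = 56/3 (Y = 20 + 4/(-6 + 3) = 20 + 4/(-3) = 20 + 4*(-⅓) = 20 - 4/3 = 56/3 ≈ 18.667)
(Y + T)² = (56/3 - 6)² = (38/3)² = 1444/9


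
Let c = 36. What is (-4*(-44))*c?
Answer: 6336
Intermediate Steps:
(-4*(-44))*c = -4*(-44)*36 = 176*36 = 6336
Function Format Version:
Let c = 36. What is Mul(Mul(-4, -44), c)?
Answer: 6336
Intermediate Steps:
Mul(Mul(-4, -44), c) = Mul(Mul(-4, -44), 36) = Mul(176, 36) = 6336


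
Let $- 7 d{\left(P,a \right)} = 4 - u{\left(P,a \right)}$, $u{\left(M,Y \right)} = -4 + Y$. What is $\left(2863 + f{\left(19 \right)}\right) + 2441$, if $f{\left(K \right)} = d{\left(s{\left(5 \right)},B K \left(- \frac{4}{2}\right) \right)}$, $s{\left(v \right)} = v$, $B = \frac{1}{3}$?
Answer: $\frac{111322}{21} \approx 5301.0$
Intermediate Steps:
$B = \frac{1}{3} \approx 0.33333$
$d{\left(P,a \right)} = - \frac{8}{7} + \frac{a}{7}$ ($d{\left(P,a \right)} = - \frac{4 - \left(-4 + a\right)}{7} = - \frac{8 - a}{7} = - \frac{8}{7} + \frac{a}{7}$)
$f{\left(K \right)} = - \frac{8}{7} - \frac{2 K}{21}$ ($f{\left(K \right)} = - \frac{8}{7} + \frac{\frac{K}{3} \left(- \frac{4}{2}\right)}{7} = - \frac{8}{7} + \frac{\frac{K}{3} \left(\left(-4\right) \frac{1}{2}\right)}{7} = - \frac{8}{7} + \frac{\frac{K}{3} \left(-2\right)}{7} = - \frac{8}{7} + \frac{\left(- \frac{2}{3}\right) K}{7} = - \frac{8}{7} - \frac{2 K}{21}$)
$\left(2863 + f{\left(19 \right)}\right) + 2441 = \left(2863 - \frac{62}{21}\right) + 2441 = \frac{60061}{21} + 2441 = \frac{111322}{21}$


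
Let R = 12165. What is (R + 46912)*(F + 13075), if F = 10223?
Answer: 1376375946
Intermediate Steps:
(R + 46912)*(F + 13075) = (12165 + 46912)*(10223 + 13075) = 59077*23298 = 1376375946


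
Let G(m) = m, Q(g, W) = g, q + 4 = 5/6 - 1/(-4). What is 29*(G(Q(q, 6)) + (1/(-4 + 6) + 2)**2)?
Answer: 290/3 ≈ 96.667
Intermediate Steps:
q = -35/12 (q = -4 + (5/6 - 1/(-4)) = -4 + (5*(1/6) - 1*(-1/4)) = -4 + (5/6 + 1/4) = -4 + 13/12 = -35/12 ≈ -2.9167)
29*(G(Q(q, 6)) + (1/(-4 + 6) + 2)**2) = 29*(-35/12 + (1/(-4 + 6) + 2)**2) = 29*(-35/12 + (1/2 + 2)**2) = 29*(-35/12 + (5/2)**2) = 29*(-35/12 + 25/4) = 29*(10/3) = 290/3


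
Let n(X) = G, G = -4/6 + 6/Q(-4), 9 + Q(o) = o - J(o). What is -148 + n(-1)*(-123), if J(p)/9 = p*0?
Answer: -120/13 ≈ -9.2308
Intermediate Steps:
J(p) = 0 (J(p) = 9*(p*0) = 9*0 = 0)
Q(o) = -9 + o (Q(o) = -9 + (o - 1*0) = -9 + (o + 0) = -9 + o)
G = -44/39 (G = -4/6 + 6/(-9 - 4) = -4*⅙ + 6/(-13) = -⅔ + 6*(-1/13) = -⅔ - 6/13 = -44/39 ≈ -1.1282)
n(X) = -44/39
-148 + n(-1)*(-123) = -148 - 44/39*(-123) = -148 + 1804/13 = -120/13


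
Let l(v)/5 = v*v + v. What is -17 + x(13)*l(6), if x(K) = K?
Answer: 2713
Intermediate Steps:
l(v) = 5*v + 5*v² (l(v) = 5*(v*v + v) = 5*(v² + v) = 5*(v + v²) = 5*v + 5*v²)
-17 + x(13)*l(6) = -17 + 13*(5*6*(1 + 6)) = -17 + 13*(5*6*7) = -17 + 13*210 = -17 + 2730 = 2713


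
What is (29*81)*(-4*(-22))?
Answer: 206712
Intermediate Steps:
(29*81)*(-4*(-22)) = 2349*88 = 206712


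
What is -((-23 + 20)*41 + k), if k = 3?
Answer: 120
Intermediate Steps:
-((-23 + 20)*41 + k) = -((-23 + 20)*41 + 3) = -(-3*41 + 3) = -(-123 + 3) = -1*(-120) = 120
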